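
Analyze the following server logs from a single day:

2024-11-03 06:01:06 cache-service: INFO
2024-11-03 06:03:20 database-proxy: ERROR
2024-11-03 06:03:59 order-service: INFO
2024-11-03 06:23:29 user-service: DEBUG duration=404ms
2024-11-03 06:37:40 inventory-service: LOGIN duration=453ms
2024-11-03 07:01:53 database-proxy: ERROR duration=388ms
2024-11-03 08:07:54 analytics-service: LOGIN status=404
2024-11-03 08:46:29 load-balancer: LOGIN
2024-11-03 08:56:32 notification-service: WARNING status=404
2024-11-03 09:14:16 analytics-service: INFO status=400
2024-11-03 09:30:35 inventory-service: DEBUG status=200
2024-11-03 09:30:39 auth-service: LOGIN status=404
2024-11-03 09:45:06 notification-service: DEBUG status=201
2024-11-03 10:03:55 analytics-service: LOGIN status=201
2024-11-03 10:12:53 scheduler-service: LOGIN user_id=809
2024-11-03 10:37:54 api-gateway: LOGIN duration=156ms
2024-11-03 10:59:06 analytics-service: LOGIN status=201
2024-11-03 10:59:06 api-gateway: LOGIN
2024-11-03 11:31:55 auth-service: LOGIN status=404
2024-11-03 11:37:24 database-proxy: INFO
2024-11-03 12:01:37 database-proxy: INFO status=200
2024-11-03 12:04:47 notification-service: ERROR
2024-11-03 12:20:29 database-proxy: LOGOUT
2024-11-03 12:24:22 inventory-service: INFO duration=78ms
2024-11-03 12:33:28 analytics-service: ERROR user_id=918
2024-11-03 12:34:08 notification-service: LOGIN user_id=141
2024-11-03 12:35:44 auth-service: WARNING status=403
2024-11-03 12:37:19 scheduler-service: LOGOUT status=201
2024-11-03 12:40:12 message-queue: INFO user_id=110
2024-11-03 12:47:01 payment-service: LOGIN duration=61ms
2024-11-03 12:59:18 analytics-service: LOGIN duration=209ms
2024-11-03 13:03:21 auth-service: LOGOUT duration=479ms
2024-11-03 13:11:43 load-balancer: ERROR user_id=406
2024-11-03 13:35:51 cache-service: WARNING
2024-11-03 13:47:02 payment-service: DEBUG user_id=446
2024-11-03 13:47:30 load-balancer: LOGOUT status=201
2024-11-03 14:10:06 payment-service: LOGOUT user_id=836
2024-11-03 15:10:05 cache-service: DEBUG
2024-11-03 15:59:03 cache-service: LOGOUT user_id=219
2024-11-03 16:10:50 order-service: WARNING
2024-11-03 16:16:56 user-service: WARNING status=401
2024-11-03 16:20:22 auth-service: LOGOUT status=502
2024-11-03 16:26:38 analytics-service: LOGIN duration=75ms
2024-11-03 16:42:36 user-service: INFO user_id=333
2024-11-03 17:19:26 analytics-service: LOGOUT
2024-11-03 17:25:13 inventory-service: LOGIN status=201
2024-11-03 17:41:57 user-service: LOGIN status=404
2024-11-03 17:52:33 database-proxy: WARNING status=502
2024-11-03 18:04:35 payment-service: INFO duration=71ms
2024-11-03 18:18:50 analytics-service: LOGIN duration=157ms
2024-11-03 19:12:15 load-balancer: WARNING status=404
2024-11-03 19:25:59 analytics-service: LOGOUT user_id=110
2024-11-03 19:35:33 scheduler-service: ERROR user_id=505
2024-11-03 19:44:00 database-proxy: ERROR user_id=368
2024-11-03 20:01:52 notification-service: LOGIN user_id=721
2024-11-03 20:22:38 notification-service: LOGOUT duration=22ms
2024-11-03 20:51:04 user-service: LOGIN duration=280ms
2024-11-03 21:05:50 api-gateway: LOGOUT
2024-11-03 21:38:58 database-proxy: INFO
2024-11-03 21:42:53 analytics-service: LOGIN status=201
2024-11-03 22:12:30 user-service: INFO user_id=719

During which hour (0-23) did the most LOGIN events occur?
10

To find the peak hour:

1. Group all LOGIN events by hour
2. Count events in each hour
3. Find hour with maximum count
4. Peak hour: 10 (with 5 events)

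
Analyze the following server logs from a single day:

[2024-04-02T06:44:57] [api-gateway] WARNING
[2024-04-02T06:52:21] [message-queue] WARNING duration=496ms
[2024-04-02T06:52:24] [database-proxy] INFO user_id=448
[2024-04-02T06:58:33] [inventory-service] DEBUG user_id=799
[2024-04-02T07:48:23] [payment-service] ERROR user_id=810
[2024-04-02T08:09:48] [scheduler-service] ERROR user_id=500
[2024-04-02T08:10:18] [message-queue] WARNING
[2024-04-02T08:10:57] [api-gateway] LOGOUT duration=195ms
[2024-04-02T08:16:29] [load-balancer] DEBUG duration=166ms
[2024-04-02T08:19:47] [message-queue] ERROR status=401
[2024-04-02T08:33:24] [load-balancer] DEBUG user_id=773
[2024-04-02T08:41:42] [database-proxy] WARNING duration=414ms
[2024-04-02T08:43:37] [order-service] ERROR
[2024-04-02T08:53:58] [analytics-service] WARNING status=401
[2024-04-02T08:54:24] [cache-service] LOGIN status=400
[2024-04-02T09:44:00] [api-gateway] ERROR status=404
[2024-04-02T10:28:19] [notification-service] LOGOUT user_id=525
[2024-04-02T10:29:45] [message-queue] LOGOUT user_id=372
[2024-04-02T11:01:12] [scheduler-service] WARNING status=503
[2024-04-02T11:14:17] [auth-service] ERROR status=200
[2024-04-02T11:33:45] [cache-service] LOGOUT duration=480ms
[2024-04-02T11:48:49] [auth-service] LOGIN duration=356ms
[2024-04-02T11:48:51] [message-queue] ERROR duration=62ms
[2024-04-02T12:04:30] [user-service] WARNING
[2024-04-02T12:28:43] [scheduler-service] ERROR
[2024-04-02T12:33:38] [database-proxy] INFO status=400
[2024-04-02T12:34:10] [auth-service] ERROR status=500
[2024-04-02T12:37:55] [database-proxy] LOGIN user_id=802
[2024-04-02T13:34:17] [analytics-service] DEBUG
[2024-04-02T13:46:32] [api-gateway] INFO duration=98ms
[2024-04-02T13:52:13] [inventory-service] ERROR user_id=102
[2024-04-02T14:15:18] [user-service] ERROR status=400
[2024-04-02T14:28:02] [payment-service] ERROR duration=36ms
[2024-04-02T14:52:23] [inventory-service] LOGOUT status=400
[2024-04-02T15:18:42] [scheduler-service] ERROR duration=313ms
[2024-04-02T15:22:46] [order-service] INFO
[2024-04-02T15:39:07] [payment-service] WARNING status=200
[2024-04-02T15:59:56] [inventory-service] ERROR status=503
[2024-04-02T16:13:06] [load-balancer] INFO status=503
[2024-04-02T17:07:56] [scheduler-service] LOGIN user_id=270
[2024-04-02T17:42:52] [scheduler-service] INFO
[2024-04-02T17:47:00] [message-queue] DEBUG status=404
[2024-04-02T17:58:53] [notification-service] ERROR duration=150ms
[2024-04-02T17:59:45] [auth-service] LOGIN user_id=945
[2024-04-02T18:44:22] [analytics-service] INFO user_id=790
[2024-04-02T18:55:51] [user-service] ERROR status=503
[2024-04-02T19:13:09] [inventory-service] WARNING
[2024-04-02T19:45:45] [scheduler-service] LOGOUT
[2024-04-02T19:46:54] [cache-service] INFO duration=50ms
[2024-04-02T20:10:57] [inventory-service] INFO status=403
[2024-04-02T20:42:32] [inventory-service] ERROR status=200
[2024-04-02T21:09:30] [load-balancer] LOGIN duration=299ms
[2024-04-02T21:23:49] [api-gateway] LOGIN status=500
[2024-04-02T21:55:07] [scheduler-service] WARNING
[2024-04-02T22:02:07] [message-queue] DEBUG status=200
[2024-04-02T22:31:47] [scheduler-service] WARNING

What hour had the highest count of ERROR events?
8

To find the peak hour:

1. Group all ERROR events by hour
2. Count events in each hour
3. Find hour with maximum count
4. Peak hour: 8 (with 3 events)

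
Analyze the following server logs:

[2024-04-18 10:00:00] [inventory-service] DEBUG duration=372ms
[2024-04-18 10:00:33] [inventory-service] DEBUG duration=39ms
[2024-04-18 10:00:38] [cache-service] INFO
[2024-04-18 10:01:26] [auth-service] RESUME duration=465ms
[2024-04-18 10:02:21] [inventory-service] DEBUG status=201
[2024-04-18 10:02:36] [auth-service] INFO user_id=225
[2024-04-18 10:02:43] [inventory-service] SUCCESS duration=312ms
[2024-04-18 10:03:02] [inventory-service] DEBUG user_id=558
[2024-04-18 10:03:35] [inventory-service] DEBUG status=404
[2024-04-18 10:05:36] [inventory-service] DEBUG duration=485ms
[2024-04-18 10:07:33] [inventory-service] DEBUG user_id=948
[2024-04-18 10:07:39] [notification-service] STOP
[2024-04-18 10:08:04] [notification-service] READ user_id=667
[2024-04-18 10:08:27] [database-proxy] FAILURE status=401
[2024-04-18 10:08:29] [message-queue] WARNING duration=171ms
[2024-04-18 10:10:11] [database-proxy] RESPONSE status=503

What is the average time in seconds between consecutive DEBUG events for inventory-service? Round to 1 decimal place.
75.5

To calculate average interval:

1. Find all DEBUG events for inventory-service in order
2. Calculate time gaps between consecutive events
3. Compute mean of gaps: 453 / 6 = 75.5 seconds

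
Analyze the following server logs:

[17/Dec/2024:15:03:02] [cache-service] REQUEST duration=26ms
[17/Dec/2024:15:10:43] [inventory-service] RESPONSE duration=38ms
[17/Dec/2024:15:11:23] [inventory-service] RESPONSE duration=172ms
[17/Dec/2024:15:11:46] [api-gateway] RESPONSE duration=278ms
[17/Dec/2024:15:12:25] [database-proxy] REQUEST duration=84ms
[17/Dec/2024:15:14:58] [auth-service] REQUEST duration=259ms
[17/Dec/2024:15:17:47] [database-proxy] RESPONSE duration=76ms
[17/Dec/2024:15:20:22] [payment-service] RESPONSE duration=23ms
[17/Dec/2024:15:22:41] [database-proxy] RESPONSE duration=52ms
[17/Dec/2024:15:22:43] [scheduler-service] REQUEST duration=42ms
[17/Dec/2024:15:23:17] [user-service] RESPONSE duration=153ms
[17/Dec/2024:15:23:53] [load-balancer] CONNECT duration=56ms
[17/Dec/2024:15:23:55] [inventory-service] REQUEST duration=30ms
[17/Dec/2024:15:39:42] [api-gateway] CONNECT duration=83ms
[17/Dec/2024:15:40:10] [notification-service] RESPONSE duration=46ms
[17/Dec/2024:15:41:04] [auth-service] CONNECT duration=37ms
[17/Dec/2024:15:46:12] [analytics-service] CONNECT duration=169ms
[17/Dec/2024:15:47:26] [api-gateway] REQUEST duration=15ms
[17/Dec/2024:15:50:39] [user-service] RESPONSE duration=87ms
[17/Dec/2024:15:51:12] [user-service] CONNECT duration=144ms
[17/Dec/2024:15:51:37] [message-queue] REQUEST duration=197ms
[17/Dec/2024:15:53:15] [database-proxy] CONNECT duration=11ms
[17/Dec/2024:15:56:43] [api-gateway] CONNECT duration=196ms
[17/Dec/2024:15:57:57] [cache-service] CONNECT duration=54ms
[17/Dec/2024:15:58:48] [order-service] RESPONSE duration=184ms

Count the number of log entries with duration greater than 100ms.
9

To count timeouts:

1. Threshold: 100ms
2. Extract duration from each log entry
3. Count entries where duration > 100
4. Timeout count: 9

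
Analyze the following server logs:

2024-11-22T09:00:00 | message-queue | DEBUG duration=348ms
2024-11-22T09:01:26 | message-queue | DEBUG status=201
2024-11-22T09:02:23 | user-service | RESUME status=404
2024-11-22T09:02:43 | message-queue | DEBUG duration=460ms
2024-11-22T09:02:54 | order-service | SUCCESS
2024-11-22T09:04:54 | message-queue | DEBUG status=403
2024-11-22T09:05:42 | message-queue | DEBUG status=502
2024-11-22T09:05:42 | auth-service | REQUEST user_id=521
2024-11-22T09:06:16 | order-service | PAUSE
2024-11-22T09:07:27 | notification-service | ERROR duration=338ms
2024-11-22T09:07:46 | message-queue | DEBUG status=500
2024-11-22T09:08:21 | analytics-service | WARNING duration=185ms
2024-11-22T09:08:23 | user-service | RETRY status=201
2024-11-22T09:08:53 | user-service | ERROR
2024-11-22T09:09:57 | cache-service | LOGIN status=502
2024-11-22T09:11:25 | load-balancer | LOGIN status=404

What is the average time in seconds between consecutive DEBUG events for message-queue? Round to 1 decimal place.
93.2

To calculate average interval:

1. Find all DEBUG events for message-queue in order
2. Calculate time gaps between consecutive events
3. Compute mean of gaps: 466 / 5 = 93.2 seconds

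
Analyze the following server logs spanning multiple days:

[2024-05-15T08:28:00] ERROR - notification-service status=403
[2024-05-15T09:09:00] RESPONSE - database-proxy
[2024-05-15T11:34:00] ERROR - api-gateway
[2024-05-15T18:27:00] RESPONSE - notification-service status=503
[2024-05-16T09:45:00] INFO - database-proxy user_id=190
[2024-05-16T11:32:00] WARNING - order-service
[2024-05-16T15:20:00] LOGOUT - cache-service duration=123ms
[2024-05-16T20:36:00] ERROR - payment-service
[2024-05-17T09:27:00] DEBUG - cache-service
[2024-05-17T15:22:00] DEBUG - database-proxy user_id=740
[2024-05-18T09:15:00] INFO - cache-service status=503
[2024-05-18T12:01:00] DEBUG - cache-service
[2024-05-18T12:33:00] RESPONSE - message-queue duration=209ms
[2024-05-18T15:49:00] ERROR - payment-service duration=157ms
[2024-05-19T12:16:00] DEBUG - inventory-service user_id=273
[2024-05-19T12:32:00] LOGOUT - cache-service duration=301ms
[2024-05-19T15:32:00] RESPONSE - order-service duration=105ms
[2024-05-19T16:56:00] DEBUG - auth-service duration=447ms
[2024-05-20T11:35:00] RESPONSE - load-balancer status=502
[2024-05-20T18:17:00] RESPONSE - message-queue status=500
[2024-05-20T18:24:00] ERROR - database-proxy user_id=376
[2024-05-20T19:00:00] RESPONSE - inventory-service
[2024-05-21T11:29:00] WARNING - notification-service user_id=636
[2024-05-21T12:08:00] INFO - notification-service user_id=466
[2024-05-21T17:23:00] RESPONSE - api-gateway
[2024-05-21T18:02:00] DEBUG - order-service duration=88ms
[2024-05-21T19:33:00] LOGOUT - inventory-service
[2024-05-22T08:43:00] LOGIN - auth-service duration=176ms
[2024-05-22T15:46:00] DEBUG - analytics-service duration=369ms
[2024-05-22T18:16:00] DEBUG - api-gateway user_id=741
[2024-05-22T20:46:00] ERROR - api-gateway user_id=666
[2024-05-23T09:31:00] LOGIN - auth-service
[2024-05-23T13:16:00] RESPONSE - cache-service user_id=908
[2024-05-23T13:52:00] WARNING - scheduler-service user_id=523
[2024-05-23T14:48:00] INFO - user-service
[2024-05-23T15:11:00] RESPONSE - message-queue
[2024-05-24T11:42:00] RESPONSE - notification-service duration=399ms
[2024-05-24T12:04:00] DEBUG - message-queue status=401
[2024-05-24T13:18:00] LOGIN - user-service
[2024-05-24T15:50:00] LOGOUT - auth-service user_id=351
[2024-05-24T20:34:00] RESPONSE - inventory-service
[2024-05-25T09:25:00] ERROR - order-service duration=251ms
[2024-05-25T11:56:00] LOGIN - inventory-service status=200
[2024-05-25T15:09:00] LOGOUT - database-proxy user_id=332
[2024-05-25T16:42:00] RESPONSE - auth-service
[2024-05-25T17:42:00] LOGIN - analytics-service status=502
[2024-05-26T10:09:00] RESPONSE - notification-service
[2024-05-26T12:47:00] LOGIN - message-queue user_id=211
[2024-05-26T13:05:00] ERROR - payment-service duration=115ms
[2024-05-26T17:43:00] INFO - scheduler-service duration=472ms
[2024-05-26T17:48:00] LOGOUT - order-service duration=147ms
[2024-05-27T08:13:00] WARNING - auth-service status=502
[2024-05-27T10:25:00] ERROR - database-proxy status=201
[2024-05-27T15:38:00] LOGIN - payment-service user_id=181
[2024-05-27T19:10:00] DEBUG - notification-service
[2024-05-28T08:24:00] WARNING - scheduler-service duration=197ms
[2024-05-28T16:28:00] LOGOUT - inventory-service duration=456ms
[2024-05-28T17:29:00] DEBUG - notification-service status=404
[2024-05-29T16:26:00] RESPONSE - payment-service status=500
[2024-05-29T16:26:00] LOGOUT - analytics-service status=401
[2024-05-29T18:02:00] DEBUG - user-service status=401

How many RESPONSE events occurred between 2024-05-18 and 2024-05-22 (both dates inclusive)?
6

To filter by date range:

1. Date range: 2024-05-18 through 2024-05-22, both dates inclusive
2. Filter for RESPONSE events whose date falls in this range
3. Count matching events: 6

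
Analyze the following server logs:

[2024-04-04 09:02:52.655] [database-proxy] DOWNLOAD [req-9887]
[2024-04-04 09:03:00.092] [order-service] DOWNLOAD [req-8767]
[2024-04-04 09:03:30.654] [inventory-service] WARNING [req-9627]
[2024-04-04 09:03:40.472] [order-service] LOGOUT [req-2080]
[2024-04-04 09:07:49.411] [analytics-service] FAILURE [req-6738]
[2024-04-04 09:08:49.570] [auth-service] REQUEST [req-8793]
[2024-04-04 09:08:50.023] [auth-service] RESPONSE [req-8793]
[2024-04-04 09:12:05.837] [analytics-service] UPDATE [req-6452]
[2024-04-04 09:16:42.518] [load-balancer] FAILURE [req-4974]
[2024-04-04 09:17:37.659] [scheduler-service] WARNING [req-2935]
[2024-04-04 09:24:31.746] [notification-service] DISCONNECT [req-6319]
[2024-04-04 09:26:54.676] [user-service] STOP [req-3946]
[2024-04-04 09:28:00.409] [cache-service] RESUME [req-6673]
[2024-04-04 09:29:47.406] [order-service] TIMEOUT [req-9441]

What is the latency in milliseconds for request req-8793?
453

To calculate latency:

1. Find REQUEST with id req-8793: 2024-04-04 09:08:49.570
2. Find RESPONSE with id req-8793: 2024-04-04 09:08:50.023
3. Latency: 2024-04-04 09:08:50.023 - 2024-04-04 09:08:49.570 = 453ms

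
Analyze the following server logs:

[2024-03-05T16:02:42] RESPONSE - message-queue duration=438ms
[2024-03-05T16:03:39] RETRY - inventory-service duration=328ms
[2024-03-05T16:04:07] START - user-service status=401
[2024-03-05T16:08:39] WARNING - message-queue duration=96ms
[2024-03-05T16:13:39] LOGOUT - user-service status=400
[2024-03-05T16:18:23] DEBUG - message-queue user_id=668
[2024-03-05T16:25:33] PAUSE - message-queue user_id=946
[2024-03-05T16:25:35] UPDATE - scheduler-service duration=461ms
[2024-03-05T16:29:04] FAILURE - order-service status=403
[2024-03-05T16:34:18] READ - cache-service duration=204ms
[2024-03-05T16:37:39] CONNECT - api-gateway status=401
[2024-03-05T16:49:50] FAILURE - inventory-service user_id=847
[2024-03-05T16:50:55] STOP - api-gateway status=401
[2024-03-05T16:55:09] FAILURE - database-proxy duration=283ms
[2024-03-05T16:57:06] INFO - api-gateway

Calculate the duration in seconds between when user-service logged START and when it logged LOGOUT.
572

To find the time between events:

1. Locate the first START event for user-service: 2024-03-05T16:04:07
2. Locate the first LOGOUT event for user-service: 2024-03-05T16:13:39
3. Calculate the difference: 2024-03-05T16:13:39 - 2024-03-05T16:04:07 = 572 seconds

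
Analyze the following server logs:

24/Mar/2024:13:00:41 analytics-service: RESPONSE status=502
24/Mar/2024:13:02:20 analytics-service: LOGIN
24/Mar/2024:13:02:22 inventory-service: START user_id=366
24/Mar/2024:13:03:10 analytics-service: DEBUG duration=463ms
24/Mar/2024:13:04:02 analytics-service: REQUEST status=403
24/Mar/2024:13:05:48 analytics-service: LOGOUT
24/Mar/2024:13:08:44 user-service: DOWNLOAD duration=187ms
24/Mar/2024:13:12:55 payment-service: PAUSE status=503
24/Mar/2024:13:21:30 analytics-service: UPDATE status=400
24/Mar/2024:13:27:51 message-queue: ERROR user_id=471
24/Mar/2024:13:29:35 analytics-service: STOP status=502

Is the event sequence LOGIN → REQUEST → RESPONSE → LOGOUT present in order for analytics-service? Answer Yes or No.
No

To verify sequence order:

1. Find all events in sequence LOGIN → REQUEST → RESPONSE → LOGOUT for analytics-service
2. Extract their timestamps
3. Check if timestamps are in ascending order
4. Result: No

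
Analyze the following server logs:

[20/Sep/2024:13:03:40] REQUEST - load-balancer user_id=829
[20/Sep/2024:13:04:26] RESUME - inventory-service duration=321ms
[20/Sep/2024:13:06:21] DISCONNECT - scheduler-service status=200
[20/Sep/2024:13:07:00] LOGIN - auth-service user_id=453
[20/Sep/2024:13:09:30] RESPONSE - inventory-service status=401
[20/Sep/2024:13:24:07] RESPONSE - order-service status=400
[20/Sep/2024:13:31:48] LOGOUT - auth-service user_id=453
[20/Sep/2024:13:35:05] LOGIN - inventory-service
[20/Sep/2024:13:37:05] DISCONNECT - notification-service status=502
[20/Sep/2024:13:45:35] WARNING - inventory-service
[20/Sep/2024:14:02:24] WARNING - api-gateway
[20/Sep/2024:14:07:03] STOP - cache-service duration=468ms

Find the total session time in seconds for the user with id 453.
1488

To calculate session duration:

1. Find LOGIN event for user_id=453: 20/Sep/2024:13:07:00
2. Find LOGOUT event for user_id=453: 20/Sep/2024:13:31:48
3. Session duration: 20/Sep/2024:13:31:48 - 20/Sep/2024:13:07:00 = 1488 seconds (24 minutes)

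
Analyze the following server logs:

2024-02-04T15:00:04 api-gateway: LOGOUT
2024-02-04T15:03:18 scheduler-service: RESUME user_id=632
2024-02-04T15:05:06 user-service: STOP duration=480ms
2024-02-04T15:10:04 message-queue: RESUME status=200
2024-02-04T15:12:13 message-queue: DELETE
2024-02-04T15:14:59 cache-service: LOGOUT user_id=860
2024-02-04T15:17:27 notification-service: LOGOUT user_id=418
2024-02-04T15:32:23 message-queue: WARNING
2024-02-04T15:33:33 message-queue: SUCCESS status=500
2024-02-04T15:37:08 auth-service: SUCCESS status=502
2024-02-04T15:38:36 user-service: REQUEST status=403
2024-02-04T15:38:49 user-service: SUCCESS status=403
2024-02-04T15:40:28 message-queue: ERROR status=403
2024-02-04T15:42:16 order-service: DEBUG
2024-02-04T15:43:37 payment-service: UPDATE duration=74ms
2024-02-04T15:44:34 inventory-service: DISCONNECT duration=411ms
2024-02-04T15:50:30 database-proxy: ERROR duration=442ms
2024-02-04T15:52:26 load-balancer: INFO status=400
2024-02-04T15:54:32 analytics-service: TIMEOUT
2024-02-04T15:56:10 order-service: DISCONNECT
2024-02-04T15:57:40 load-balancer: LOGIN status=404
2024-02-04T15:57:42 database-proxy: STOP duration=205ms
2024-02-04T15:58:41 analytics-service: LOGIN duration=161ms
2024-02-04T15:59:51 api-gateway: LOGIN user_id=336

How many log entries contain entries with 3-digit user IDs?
4

To find matching entries:

1. Pattern to match: entries with 3-digit user IDs
2. Scan each log entry for the pattern
3. Count matches: 4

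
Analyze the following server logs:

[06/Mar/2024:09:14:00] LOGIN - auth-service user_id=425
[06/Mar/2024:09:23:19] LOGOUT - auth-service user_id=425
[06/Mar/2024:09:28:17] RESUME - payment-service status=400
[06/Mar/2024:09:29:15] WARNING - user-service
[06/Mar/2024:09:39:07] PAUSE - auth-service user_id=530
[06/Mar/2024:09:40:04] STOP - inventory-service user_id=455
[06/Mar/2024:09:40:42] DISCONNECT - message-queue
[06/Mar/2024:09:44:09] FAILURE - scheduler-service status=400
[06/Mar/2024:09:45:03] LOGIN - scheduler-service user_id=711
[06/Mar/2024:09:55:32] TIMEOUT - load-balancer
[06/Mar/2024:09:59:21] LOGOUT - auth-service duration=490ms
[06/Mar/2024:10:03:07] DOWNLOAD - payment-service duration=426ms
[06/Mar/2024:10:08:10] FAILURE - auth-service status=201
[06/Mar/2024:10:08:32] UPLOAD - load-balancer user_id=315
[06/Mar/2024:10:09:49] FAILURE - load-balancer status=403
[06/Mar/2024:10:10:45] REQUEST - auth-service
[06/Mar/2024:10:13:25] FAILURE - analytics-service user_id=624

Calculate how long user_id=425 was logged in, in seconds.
559

To calculate session duration:

1. Find LOGIN event for user_id=425: 06/Mar/2024:09:14:00
2. Find LOGOUT event for user_id=425: 06/Mar/2024:09:23:19
3. Session duration: 06/Mar/2024:09:23:19 - 06/Mar/2024:09:14:00 = 559 seconds (9 minutes)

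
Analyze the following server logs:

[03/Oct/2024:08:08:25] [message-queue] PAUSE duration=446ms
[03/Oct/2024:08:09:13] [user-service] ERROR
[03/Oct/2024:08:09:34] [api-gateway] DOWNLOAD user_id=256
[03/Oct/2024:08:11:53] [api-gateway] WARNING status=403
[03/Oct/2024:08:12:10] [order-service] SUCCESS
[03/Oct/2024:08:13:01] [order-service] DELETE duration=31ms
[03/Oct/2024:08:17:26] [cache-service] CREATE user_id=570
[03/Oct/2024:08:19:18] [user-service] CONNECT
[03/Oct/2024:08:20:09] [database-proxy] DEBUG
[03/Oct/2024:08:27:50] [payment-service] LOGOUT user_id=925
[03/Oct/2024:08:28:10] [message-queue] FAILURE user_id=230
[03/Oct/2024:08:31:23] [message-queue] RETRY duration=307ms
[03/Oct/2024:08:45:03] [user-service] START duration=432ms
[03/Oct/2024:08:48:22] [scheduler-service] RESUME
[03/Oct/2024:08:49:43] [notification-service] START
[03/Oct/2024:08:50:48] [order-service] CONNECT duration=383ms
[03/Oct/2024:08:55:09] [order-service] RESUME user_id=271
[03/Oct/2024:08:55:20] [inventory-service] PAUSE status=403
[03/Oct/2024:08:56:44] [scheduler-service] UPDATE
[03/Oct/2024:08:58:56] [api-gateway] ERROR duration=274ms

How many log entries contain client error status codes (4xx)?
2

To find matching entries:

1. Pattern to match: client error status codes (4xx)
2. Scan each log entry for the pattern
3. Count matches: 2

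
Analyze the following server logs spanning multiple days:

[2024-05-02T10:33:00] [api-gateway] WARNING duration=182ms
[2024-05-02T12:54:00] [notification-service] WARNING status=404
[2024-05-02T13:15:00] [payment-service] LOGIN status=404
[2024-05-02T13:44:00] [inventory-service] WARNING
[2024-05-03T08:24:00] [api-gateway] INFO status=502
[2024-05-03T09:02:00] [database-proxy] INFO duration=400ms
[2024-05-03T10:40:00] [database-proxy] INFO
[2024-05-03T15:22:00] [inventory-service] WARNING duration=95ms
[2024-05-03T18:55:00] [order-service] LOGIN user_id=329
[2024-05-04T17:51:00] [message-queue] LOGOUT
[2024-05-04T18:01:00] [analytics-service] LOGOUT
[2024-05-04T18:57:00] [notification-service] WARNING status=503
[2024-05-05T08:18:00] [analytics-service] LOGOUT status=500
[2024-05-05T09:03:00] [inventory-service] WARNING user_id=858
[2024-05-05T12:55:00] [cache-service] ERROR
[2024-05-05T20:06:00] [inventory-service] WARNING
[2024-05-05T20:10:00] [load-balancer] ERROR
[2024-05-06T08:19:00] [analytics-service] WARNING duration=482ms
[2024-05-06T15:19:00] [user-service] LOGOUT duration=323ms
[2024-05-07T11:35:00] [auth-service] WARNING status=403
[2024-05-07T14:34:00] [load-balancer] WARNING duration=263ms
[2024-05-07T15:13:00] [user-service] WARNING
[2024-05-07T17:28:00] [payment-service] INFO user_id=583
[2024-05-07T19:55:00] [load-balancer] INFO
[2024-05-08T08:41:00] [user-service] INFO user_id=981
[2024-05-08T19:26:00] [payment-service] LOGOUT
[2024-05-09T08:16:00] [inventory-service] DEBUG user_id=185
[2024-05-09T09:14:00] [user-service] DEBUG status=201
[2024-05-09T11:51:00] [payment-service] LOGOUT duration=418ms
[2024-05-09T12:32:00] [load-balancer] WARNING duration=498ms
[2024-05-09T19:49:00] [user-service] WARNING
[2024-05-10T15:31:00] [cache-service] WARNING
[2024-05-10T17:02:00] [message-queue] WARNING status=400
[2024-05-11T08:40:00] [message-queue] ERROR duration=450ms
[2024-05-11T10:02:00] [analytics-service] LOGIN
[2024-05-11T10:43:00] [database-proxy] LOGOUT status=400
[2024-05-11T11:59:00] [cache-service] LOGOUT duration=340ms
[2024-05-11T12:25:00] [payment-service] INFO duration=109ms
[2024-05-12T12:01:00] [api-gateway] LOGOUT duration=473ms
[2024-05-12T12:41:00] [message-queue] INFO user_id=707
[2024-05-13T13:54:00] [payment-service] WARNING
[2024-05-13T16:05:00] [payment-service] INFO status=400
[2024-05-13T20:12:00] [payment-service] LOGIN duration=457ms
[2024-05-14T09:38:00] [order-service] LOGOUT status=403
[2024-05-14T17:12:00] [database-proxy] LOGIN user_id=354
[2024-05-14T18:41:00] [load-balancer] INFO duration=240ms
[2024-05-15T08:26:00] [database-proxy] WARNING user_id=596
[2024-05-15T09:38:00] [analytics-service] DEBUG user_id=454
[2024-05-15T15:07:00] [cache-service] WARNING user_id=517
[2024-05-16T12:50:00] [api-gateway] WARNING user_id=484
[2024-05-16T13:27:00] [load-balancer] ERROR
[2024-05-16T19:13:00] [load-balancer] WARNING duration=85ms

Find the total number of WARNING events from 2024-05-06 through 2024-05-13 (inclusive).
9

To filter by date range:

1. Date range: 2024-05-06 through 2024-05-13, both dates inclusive
2. Filter for WARNING events whose date falls in this range
3. Count matching events: 9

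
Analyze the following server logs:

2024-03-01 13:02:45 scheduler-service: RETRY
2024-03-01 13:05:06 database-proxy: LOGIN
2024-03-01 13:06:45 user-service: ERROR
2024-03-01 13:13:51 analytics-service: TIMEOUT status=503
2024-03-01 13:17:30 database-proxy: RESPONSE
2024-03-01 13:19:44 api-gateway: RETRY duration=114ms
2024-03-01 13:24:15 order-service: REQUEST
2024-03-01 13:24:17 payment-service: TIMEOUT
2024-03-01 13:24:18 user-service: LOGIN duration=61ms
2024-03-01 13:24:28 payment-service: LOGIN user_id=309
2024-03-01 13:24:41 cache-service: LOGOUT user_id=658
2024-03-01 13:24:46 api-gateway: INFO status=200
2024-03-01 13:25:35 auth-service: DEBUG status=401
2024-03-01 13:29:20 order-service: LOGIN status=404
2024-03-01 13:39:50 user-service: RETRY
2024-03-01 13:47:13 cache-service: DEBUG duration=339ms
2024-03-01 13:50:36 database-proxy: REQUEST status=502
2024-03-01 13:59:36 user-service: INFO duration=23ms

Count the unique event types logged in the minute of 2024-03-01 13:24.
5

To count unique event types:

1. Filter events in the minute starting at 2024-03-01 13:24
2. Extract event types from matching entries
3. Count unique types: 5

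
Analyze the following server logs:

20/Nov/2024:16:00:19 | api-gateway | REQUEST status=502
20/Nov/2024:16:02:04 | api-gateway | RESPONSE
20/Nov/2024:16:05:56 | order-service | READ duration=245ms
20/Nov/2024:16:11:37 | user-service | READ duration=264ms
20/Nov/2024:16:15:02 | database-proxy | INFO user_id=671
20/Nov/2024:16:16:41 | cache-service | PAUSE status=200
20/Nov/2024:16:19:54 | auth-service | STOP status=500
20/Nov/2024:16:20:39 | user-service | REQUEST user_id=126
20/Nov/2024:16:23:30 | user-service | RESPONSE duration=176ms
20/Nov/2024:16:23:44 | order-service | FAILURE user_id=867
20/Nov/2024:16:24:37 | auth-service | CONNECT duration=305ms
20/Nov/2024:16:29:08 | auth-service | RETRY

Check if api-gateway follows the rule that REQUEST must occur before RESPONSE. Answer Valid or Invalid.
Valid

To validate ordering:

1. Required order: REQUEST → RESPONSE
2. Rule: REQUEST must occur before RESPONSE
3. Check actual order of events for api-gateway
4. Result: Valid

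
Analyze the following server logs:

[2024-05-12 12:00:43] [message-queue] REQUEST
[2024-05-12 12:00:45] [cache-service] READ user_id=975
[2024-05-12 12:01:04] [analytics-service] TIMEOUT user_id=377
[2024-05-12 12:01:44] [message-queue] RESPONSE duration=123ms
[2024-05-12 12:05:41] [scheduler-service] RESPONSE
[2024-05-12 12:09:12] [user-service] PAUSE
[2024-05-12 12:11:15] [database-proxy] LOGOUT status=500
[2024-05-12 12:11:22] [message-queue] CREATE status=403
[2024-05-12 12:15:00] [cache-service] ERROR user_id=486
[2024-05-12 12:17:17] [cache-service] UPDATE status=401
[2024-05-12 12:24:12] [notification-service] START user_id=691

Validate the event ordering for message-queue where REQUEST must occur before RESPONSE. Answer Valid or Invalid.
Valid

To validate ordering:

1. Required order: REQUEST → RESPONSE
2. Rule: REQUEST must occur before RESPONSE
3. Check actual order of events for message-queue
4. Result: Valid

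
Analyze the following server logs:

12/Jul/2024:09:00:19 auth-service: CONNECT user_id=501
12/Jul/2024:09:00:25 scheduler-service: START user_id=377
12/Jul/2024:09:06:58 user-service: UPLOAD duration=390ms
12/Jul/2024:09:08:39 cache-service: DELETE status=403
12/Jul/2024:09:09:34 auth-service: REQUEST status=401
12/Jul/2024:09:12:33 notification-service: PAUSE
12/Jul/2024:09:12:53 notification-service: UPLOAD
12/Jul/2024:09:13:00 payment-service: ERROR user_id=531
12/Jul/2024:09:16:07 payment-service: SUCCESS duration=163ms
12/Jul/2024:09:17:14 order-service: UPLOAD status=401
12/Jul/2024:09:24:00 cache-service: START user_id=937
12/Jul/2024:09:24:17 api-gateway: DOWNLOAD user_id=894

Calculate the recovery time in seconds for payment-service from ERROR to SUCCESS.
187

To calculate recovery time:

1. Find ERROR event for payment-service: 12/Jul/2024:09:13:00
2. Find next SUCCESS event for payment-service: 12/Jul/2024:09:16:07
3. Recovery time: 12/Jul/2024:09:16:07 - 12/Jul/2024:09:13:00 = 187 seconds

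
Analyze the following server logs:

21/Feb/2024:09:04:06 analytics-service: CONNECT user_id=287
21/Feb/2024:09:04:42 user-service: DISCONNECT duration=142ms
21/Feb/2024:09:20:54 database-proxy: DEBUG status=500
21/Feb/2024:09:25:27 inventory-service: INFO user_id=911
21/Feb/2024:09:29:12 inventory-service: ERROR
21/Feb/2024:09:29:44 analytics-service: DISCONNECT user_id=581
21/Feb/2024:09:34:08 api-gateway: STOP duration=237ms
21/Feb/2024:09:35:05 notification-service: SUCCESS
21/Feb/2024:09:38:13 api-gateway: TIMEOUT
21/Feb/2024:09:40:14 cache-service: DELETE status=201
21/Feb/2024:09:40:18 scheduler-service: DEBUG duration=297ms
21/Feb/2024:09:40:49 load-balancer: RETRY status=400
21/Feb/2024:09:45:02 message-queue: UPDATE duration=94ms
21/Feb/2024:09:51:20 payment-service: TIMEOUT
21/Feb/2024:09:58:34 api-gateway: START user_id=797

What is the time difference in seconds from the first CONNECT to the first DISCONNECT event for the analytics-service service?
1538

To find the time between events:

1. Locate the first CONNECT event for analytics-service: 21/Feb/2024:09:04:06
2. Locate the first DISCONNECT event for analytics-service: 21/Feb/2024:09:29:44
3. Calculate the difference: 21/Feb/2024:09:29:44 - 21/Feb/2024:09:04:06 = 1538 seconds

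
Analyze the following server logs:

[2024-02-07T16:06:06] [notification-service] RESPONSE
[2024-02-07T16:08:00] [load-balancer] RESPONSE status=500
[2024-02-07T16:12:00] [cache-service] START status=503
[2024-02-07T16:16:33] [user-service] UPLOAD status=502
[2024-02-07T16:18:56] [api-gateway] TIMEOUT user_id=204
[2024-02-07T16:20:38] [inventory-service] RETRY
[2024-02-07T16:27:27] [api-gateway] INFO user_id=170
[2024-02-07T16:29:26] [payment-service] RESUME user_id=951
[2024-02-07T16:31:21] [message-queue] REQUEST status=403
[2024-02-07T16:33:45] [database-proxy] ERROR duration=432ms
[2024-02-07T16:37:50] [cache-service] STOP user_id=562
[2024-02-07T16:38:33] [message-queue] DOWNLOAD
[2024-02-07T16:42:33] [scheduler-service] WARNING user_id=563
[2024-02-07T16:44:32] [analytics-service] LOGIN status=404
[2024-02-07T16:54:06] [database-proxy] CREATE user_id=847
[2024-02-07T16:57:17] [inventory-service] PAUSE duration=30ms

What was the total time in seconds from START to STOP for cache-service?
1550

To calculate state duration:

1. Find START event for cache-service: 2024-02-07T16:12:00
2. Find STOP event for cache-service: 2024-02-07T16:37:50
3. Calculate duration: 2024-02-07T16:37:50 - 2024-02-07T16:12:00 = 1550 seconds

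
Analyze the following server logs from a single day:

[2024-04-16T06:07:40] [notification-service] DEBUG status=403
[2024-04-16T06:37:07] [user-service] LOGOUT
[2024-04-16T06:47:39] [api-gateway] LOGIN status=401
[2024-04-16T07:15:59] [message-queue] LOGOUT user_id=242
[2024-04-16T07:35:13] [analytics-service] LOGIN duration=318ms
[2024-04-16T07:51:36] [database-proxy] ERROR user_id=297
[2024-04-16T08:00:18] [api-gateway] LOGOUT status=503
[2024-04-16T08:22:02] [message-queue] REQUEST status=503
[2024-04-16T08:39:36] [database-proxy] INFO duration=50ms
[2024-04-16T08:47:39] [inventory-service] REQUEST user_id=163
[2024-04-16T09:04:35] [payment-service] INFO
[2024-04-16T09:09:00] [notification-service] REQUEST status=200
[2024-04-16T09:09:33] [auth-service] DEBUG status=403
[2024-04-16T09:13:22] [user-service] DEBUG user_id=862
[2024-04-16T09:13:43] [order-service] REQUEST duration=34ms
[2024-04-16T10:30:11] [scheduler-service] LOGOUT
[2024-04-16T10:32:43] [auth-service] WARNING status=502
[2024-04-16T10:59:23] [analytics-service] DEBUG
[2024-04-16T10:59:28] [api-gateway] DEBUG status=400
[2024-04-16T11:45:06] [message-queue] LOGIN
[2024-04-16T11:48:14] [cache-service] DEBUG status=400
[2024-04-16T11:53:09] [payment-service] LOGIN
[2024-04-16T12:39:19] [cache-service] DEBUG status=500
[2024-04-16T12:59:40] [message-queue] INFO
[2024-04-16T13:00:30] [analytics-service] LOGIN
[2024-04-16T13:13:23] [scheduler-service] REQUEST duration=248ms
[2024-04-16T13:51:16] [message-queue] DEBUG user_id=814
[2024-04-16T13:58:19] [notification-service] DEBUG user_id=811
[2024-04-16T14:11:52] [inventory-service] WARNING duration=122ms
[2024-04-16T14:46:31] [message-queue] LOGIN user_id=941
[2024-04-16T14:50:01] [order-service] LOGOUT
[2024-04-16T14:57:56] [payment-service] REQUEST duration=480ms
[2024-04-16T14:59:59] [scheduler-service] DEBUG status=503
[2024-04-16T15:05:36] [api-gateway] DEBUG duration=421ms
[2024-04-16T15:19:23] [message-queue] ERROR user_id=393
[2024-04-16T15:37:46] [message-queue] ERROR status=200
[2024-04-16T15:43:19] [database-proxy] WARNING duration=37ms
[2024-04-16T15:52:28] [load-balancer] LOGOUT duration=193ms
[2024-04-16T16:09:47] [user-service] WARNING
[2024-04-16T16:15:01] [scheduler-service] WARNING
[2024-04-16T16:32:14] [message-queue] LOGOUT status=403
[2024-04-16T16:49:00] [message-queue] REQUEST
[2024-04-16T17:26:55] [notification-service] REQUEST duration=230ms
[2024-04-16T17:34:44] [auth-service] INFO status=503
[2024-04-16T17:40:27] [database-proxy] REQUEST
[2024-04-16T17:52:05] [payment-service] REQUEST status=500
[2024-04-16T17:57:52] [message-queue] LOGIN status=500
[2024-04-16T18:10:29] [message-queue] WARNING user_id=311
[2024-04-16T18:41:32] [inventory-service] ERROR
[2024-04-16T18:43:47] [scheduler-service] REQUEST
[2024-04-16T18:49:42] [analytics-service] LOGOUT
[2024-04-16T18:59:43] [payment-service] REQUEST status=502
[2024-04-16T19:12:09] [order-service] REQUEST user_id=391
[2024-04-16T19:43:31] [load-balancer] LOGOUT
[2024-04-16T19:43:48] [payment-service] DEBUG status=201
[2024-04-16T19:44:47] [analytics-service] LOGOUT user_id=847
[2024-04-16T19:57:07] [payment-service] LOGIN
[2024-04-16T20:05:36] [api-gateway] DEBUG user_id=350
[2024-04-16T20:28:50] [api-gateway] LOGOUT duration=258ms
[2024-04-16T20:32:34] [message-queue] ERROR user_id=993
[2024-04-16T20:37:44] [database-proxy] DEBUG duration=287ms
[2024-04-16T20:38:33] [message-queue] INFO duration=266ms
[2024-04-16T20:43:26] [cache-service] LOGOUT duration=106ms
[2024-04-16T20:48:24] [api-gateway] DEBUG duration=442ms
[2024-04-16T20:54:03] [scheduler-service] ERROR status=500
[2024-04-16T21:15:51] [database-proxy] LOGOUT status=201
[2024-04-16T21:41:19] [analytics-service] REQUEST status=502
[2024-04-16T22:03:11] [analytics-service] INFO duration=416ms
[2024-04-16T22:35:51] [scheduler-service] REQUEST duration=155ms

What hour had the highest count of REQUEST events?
17

To find the peak hour:

1. Group all REQUEST events by hour
2. Count events in each hour
3. Find hour with maximum count
4. Peak hour: 17 (with 3 events)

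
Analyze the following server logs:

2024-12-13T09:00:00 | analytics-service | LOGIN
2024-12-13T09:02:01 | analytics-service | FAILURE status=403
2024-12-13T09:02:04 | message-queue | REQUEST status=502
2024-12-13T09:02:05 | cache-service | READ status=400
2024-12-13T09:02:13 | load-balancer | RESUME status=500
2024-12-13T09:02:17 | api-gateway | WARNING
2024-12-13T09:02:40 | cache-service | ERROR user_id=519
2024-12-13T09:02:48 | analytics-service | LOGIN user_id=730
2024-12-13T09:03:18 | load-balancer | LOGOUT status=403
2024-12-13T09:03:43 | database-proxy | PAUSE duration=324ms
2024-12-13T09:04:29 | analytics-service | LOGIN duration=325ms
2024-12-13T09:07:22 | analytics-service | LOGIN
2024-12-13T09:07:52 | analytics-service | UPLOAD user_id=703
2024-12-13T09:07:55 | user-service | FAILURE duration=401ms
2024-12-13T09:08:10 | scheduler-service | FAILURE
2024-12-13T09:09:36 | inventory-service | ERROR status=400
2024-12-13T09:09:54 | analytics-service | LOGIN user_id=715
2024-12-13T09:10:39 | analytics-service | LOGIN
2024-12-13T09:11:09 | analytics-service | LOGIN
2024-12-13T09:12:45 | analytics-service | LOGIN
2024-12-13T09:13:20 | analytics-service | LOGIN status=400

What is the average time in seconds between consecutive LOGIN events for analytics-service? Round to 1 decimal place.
100.0

To calculate average interval:

1. Find all LOGIN events for analytics-service in order
2. Calculate time gaps between consecutive events
3. Compute mean of gaps: 800 / 8 = 100.0 seconds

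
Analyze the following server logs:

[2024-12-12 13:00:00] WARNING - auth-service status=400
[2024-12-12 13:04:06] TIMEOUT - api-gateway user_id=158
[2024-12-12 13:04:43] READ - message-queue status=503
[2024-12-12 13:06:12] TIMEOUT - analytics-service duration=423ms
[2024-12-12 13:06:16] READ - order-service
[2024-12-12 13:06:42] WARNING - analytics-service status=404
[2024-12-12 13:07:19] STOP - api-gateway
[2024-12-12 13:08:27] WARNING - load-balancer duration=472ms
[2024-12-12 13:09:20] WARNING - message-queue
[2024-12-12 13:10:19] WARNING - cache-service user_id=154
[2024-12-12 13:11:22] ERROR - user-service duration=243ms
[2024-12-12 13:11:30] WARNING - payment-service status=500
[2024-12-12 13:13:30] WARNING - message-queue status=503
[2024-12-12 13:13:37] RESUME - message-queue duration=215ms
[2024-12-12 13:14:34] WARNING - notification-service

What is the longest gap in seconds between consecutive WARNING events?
402

To find the longest gap:

1. Extract all WARNING events in chronological order
2. Calculate time differences between consecutive events
3. Find the maximum difference
4. Longest gap: 402 seconds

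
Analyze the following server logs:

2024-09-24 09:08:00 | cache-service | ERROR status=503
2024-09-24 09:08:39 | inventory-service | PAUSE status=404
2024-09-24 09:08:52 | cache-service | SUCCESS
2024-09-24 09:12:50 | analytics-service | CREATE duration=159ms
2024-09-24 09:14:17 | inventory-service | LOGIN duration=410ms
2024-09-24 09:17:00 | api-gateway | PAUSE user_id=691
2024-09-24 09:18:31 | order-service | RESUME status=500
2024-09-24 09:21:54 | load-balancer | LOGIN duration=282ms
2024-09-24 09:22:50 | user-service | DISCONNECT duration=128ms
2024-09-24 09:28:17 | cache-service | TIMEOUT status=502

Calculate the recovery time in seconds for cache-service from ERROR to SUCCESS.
52

To calculate recovery time:

1. Find ERROR event for cache-service: 2024-09-24 09:08:00
2. Find next SUCCESS event for cache-service: 2024-09-24 09:08:52
3. Recovery time: 2024-09-24 09:08:52 - 2024-09-24 09:08:00 = 52 seconds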